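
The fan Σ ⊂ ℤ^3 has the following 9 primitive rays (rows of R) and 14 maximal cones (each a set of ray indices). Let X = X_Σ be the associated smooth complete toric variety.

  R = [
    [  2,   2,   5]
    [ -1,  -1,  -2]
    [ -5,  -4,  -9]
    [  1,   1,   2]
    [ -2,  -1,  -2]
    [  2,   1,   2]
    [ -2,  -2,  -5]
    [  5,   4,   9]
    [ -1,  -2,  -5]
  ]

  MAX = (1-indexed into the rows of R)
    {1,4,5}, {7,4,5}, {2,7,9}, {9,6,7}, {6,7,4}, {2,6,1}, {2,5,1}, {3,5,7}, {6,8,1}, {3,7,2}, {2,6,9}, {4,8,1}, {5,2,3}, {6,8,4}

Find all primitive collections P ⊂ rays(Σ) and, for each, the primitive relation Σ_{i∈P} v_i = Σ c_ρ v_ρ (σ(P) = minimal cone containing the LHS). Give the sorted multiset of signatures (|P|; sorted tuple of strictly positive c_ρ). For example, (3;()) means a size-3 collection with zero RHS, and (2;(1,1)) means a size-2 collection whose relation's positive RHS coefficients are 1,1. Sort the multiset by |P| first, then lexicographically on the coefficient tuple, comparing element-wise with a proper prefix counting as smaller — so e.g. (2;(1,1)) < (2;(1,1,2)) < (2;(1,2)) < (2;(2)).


|primitive collections| = 18. Relations:

  {1,7}:  v_{1} + v_{7} = 0 — sig = (2;())
  {2,4}:  v_{2} + v_{4} = 0 — sig = (2;())
  {3,8}:  v_{3} + v_{8} = 0 — sig = (2;())
  {5,6}:  v_{5} + v_{6} = 0 — sig = (2;())
  {1,3}:  v_{1} + v_{3} = v_{2} + v_{5} — sig = (2;(1,1))
  {1,9}:  v_{1} + v_{9} = v_{2} + v_{6} — sig = (2;(1,1))
  {2,8}:  v_{2} + v_{8} = v_{1} + v_{6} — sig = (2;(1,1))
  {3,4}:  v_{3} + v_{4} = v_{5} + v_{7} — sig = (2;(1,1))
  {3,6}:  v_{3} + v_{6} = v_{2} + v_{7} — sig = (2;(1,1))
  {4,9}:  v_{4} + v_{9} = v_{6} + v_{7} — sig = (2;(1,1))
  {5,8}:  v_{5} + v_{8} = v_{1} + v_{4} — sig = (2;(1,1))
  {5,9}:  v_{5} + v_{9} = v_{2} + v_{7} — sig = (2;(1,1))
  {7,8}:  v_{7} + v_{8} = v_{4} + v_{6} — sig = (2;(1,1))
  {8,9}:  v_{8} + v_{9} = 2·v_{6} — sig = (2;(2))
  {3,9}:  v_{3} + v_{9} = 2·v_{2} + 2·v_{7} — sig = (2;(2,2))
  {1,4,6}:  v_{1} + v_{4} + v_{6} = v_{8} — sig = (3;(1))
  {2,5,7}:  v_{2} + v_{5} + v_{7} = v_{3} — sig = (3;(1))
  {2,6,7}:  v_{2} + v_{6} + v_{7} = v_{9} — sig = (3;(1))

Hence PRS(X_Σ) =
{ (2;()) ×4,  (2;(1,1)) ×9,  (2;(2)),  (2;(2,2)),  (3;(1)) ×3 }


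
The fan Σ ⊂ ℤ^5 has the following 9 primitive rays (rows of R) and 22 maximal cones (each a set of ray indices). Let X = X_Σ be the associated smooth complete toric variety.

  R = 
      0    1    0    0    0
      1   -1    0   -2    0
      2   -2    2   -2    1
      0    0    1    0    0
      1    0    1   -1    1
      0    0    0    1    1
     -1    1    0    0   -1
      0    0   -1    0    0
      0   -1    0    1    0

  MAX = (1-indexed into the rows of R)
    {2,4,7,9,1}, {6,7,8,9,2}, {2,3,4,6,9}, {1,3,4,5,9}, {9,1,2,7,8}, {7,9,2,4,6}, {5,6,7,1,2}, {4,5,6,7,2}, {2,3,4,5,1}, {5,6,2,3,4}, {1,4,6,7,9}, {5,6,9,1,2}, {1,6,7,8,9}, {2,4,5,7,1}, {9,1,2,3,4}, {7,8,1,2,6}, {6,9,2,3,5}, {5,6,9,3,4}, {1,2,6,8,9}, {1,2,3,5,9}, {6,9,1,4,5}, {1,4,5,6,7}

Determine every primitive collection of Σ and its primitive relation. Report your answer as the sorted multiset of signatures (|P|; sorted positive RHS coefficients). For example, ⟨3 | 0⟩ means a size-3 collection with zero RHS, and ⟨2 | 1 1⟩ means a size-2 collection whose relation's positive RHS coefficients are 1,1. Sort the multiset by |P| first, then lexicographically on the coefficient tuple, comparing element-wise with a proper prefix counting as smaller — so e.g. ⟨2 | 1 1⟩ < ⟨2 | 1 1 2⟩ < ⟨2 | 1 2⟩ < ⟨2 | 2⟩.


9 minimal non-faces of Δ(Σ) (on 9 rays):

  P={4,8}:  v_{4} + v_{8} = 0 ; sig = ⟨2 | 0⟩
  P={3,8}:  v_{3} + v_{8} = v_{2} + v_{5} + v_{9} ; sig = ⟨2 | 1 1 1⟩
  P={5,8}:  v_{5} + v_{8} = v_{1} + v_{2} + v_{6} ; sig = ⟨2 | 1 1 1⟩
  P={3,7}:  v_{3} + v_{7} = v_{2} + 2·v_{4} ; sig = ⟨2 | 1 2⟩
  P={5,7,9}:  v_{5} + v_{7} + v_{9} = v_{4} ; sig = ⟨3 | 1⟩
  P={1,3,6}:  v_{1} + v_{3} + v_{6} = 2·v_{5} + v_{9} ; sig = ⟨3 | 1 2⟩
  P={1,2,4,6}:  v_{1} + v_{2} + v_{4} + v_{6} = v_{5} ; sig = ⟨4 | 1⟩
  P={2,4,5,9}:  v_{2} + v_{4} + v_{5} + v_{9} = v_{3} ; sig = ⟨4 | 1⟩
  P={1,2,6,7,9}:  v_{1} + v_{2} + v_{6} + v_{7} + v_{9} = 0 ; sig = ⟨5 | 0⟩

so the primitive-relation signature multiset is
    |P|=2: 4 collections, coeffs (), (1,1,1), (1,1,1), (1,2)
    |P|=3: 2 collections, coeffs (1), (1,2)
    |P|=4: 2 collections, coeffs (1), (1)
    |P|=5: 1 collection, coeffs ()


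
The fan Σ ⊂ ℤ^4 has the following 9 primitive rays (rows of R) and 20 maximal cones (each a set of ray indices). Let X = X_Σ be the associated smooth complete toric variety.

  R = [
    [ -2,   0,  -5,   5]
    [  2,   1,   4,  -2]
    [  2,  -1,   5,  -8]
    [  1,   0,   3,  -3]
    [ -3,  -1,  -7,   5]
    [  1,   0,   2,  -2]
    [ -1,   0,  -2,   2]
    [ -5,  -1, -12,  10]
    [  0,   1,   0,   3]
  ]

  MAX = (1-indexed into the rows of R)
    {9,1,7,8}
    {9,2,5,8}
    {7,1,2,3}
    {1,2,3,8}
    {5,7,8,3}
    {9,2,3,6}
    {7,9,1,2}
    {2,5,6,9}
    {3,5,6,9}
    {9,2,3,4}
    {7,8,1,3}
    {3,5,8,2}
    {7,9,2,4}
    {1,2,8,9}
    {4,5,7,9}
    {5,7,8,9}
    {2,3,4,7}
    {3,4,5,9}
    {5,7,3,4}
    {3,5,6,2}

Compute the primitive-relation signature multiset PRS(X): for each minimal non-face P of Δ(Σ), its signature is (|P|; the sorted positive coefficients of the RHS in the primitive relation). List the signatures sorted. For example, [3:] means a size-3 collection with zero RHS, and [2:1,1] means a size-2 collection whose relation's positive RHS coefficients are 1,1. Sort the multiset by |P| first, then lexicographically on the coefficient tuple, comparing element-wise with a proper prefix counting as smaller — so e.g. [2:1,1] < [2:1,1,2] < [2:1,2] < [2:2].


|primitive collections| = 14. Relations:

  P = {6,7}:  v_{6} + v_{7} = 0  ⇒ sig = [2:]
  P = {1,4}:  v_{1} + v_{4} = v_{7}  ⇒ sig = [2:1]
  P = {1,5}:  v_{1} + v_{5} = v_{8}  ⇒ sig = [2:1]
  P = {1,6}:  v_{1} + v_{6} = v_{2} + v_{5}  ⇒ sig = [2:1,1]
  P = {4,6}:  v_{4} + v_{6} = v_{3} + v_{9}  ⇒ sig = [2:1,1]
  P = {4,8}:  v_{4} + v_{8} = v_{5} + v_{7}  ⇒ sig = [2:1,1]
  P = {6,8}:  v_{6} + v_{8} = v_{2} + 2·v_{5}  ⇒ sig = [2:1,2]
  P = {1,3,9}:  v_{1} + v_{3} + v_{9} = 0  ⇒ sig = [3:]
  P = {2,4,5}:  v_{2} + v_{4} + v_{5} = 0  ⇒ sig = [3:]
  P = {2,5,7}:  v_{2} + v_{5} + v_{7} = v_{1}  ⇒ sig = [3:1]
  P = {3,7,9}:  v_{3} + v_{7} + v_{9} = v_{4}  ⇒ sig = [3:1]
  P = {3,8,9}:  v_{3} + v_{8} + v_{9} = v_{5}  ⇒ sig = [3:1]
  P = {2,7,8}:  v_{2} + v_{7} + v_{8} = 2·v_{1}  ⇒ sig = [3:2]
  P = {2,3,5,9}:  v_{2} + v_{3} + v_{5} + v_{9} = v_{6}  ⇒ sig = [4:1]

Sorted signature multiset PRS(X):
{ [2:],  [2:1] ×2,  [2:1,1] ×3,  [2:1,2],  [3:] ×2,  [3:1] ×3,  [3:2],  [4:1] }


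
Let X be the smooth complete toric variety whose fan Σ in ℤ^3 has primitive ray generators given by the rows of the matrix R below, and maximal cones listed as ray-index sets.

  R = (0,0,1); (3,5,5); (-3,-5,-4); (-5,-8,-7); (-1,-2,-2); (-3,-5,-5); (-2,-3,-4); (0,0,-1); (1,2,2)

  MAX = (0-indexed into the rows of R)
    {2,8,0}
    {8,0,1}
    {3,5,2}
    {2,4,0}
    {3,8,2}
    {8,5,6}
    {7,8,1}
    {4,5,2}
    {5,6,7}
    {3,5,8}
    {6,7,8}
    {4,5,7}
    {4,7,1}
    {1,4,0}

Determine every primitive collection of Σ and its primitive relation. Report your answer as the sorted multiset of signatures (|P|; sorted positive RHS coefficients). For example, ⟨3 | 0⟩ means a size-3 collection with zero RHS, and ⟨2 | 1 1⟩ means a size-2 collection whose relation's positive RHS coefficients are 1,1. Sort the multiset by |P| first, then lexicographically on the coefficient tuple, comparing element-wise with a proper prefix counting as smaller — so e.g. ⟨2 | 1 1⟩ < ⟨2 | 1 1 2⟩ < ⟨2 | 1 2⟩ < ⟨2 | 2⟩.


Δ(Σ) — 9 vertices, 17 min non-faces:

  P = {0,7}:  v_{0} + v_{7} = 0  ⟹  sig = ⟨2 | 0⟩
  P = {1,5}:  v_{1} + v_{5} = 0  ⟹  sig = ⟨2 | 0⟩
  P = {4,8}:  v_{4} + v_{8} = 0  ⟹  sig = ⟨2 | 0⟩
  P = {0,5}:  v_{0} + v_{5} = v_{2}  ⟹  sig = ⟨2 | 1⟩
  P = {1,2}:  v_{1} + v_{2} = v_{0}  ⟹  sig = ⟨2 | 1⟩
  P = {2,7}:  v_{2} + v_{7} = v_{5}  ⟹  sig = ⟨2 | 1⟩
  P = {0,6}:  v_{0} + v_{6} = v_{5} + v_{8}  ⟹  sig = ⟨2 | 1 1⟩
  P = {1,3}:  v_{1} + v_{3} = v_{2} + v_{8}  ⟹  sig = ⟨2 | 1 1⟩
  P = {1,6}:  v_{1} + v_{6} = v_{7} + v_{8}  ⟹  sig = ⟨2 | 1 1⟩
  P = {3,4}:  v_{3} + v_{4} = v_{2} + v_{5}  ⟹  sig = ⟨2 | 1 1⟩
  P = {4,6}:  v_{4} + v_{6} = v_{5} + v_{7}  ⟹  sig = ⟨2 | 1 1⟩
  P = {0,3}:  v_{0} + v_{3} = 2·v_{2} + v_{8}  ⟹  sig = ⟨2 | 1 2⟩
  P = {2,6}:  v_{2} + v_{6} = 2·v_{5} + v_{8}  ⟹  sig = ⟨2 | 1 2⟩
  P = {3,7}:  v_{3} + v_{7} = 2·v_{5} + v_{8}  ⟹  sig = ⟨2 | 1 2⟩
  P = {3,6}:  v_{3} + v_{6} = 3·v_{5} + 2·v_{8}  ⟹  sig = ⟨2 | 2 3⟩
  P = {2,5,8}:  v_{2} + v_{5} + v_{8} = v_{3}  ⟹  sig = ⟨3 | 1⟩
  P = {5,7,8}:  v_{5} + v_{7} + v_{8} = v_{6}  ⟹  sig = ⟨3 | 1⟩

Hence PRS(X_Σ) =
[⟨2 | 0⟩, ⟨2 | 0⟩, ⟨2 | 0⟩, ⟨2 | 1⟩, ⟨2 | 1⟩, ⟨2 | 1⟩, ⟨2 | 1 1⟩, ⟨2 | 1 1⟩, ⟨2 | 1 1⟩, ⟨2 | 1 1⟩, ⟨2 | 1 1⟩, ⟨2 | 1 2⟩, ⟨2 | 1 2⟩, ⟨2 | 1 2⟩, ⟨2 | 2 3⟩, ⟨3 | 1⟩, ⟨3 | 1⟩]


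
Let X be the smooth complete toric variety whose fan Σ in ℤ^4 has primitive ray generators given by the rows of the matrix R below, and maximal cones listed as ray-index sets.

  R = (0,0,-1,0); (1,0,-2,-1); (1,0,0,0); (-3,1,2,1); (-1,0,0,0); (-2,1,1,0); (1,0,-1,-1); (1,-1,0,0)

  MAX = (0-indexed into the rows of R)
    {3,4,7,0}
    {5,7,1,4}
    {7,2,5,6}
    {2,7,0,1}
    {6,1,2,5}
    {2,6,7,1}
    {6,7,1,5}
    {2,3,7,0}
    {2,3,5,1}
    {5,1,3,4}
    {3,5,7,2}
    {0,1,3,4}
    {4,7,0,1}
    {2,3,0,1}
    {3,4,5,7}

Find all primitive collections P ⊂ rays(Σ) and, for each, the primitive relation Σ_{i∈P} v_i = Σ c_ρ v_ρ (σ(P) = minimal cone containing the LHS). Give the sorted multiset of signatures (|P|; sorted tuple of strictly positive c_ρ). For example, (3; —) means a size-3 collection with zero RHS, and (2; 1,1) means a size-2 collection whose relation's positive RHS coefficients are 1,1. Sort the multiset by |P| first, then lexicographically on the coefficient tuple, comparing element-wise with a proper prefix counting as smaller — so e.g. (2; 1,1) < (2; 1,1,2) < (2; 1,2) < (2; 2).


Σ has 7 primitive collections:

  • {2,4}:  v_{2} + v_{4} = 0  so sig = (2; —)
  • {0,6}:  v_{0} + v_{6} = v_{1}  so sig = (2; 1)
  • {3,6}:  v_{3} + v_{6} = v_{5}  so sig = (2; 1)
  • {0,5}:  v_{0} + v_{5} = v_{1} + v_{3}  so sig = (2; 1,1)
  • {4,6}:  v_{4} + v_{6} = v_{1} + v_{5} + v_{7}  so sig = (2; 1,1,1)
  • {1,3,7}:  v_{1} + v_{3} + v_{7} = v_{4}  so sig = (3; 1)
  • {1,2,5,7}:  v_{1} + v_{2} + v_{5} + v_{7} = v_{6}  so sig = (4; 1)

Sorted signature multiset PRS(X):
[(2; —), (2; 1), (2; 1), (2; 1,1), (2; 1,1,1), (3; 1), (4; 1)]


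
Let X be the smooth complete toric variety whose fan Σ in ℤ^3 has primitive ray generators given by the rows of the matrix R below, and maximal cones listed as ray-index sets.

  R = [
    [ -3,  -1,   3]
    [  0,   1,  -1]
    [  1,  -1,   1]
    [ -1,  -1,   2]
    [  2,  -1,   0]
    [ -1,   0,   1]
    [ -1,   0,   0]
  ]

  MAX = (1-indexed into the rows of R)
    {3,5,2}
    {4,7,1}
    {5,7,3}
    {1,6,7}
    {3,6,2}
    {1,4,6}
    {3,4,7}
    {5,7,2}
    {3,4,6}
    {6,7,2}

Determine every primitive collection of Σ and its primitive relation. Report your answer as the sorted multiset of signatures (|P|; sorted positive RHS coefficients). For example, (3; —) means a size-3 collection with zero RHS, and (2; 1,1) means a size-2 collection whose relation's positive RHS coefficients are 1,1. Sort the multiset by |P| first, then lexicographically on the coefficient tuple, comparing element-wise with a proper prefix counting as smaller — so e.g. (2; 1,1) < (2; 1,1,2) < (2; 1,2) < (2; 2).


Σ has 9 primitive collections:

  P = {2,4}:  v_{2} + v_{4} = v_{6}  ⟹  sig = (2; 1)
  P = {5,6}:  v_{5} + v_{6} = v_{3}  ⟹  sig = (2; 1)
  P = {1,5}:  v_{1} + v_{5} = v_{3} + v_{4} + v_{7}  ⟹  sig = (2; 1,1,1)
  P = {1,2}:  v_{1} + v_{2} = 2·v_{6} + v_{7}  ⟹  sig = (2; 1,2)
  P = {4,5}:  v_{4} + v_{5} = 2·v_{3} + v_{7}  ⟹  sig = (2; 1,2)
  P = {1,3}:  v_{1} + v_{3} = 2·v_{4}  ⟹  sig = (2; 2)
  P = {2,3,7}:  v_{2} + v_{3} + v_{7} = 0  ⟹  sig = (3; —)
  P = {3,6,7}:  v_{3} + v_{6} + v_{7} = v_{4}  ⟹  sig = (3; 1)
  P = {4,6,7}:  v_{4} + v_{6} + v_{7} = v_{1}  ⟹  sig = (3; 1)

Signatures (|P|; sorted positive RHS coefficients), sorted:
    |P|=2: 6 collections, coeffs (1), (1), (1,1,1), (1,2), (1,2), (2)
    |P|=3: 3 collections, coeffs (), (1), (1)


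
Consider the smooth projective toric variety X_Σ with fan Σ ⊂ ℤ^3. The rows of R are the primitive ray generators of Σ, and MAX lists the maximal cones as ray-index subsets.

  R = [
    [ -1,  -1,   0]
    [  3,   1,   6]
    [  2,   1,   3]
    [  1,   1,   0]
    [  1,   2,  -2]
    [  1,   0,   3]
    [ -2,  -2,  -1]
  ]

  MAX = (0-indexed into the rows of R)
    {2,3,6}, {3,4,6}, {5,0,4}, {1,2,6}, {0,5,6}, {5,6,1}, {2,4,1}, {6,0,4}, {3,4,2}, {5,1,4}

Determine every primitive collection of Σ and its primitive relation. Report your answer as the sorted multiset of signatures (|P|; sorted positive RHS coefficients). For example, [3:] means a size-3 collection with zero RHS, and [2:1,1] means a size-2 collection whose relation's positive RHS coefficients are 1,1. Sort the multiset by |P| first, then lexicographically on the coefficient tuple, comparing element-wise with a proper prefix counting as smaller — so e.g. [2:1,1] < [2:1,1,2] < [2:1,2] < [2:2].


|primitive collections| = 9. Relations:

  P={0,3}:  v_{0} + v_{3} = 0  ⇒ sig = [2:]
  P={0,2}:  v_{0} + v_{2} = v_{5}  ⇒ sig = [2:1]
  P={2,5}:  v_{2} + v_{5} = v_{1}  ⇒ sig = [2:1]
  P={3,5}:  v_{3} + v_{5} = v_{2}  ⇒ sig = [2:1]
  P={0,1}:  v_{0} + v_{1} = 2·v_{5}  ⇒ sig = [2:2]
  P={1,3}:  v_{1} + v_{3} = 2·v_{2}  ⇒ sig = [2:2]
  P={4,5,6}:  v_{4} + v_{5} + v_{6} = 0  ⇒ sig = [3:]
  P={1,4,6}:  v_{1} + v_{4} + v_{6} = v_{2}  ⇒ sig = [3:1]
  P={2,4,6}:  v_{2} + v_{4} + v_{6} = v_{3}  ⇒ sig = [3:1]

so the primitive-relation signature multiset is
    |P|=2: 6 collections, coeffs (), (1), (1), (1), (2), (2)
    |P|=3: 3 collections, coeffs (), (1), (1)


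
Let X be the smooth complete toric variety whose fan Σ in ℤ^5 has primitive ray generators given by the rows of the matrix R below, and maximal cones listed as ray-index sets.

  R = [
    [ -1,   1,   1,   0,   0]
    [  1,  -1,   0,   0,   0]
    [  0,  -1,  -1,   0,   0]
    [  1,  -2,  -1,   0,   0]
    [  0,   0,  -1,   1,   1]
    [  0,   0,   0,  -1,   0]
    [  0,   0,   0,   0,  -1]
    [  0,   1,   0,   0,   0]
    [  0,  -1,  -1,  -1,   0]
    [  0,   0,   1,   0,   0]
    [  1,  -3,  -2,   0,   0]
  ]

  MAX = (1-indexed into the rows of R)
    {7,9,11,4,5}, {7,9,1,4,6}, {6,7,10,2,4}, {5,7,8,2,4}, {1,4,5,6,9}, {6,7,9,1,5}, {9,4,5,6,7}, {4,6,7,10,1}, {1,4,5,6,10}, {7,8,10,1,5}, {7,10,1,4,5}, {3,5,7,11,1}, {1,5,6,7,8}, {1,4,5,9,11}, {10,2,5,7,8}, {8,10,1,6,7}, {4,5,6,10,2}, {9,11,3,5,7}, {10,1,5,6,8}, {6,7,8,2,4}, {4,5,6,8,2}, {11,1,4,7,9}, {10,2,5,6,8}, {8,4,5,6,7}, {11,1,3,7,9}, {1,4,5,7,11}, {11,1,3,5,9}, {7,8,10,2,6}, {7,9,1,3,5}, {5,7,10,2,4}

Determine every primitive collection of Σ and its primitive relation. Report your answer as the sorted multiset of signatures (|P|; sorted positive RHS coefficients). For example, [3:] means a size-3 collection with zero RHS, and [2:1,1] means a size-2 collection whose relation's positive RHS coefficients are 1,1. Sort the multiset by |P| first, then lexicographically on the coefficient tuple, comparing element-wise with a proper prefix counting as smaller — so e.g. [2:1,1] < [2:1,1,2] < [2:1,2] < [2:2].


20 minimal non-faces of Δ(Σ) (on 11 rays):

  • {1,2}:  v_{1} + v_{2} = v_{10} — sig = [2:1]
  • {2,3}:  v_{2} + v_{3} = v_{4} — sig = [2:1]
  • {3,4}:  v_{3} + v_{4} = v_{11} — sig = [2:1]
  • {3,6}:  v_{3} + v_{6} = v_{9} — sig = [2:1]
  • {2,9}:  v_{2} + v_{9} = v_{4} + v_{6} — sig = [2:1,1]
  • {3,10}:  v_{3} + v_{10} = v_{1} + v_{4} — sig = [2:1,1]
  • {6,11}:  v_{6} + v_{11} = v_{4} + v_{9} — sig = [2:1,1]
  • {3,8}:  v_{3} + v_{8} = v_{5} + v_{6} + v_{7} — sig = [2:1,1,1]
  • {9,10}:  v_{9} + v_{10} = v_{1} + v_{4} + v_{6} — sig = [2:1,1,1]
  • {8,11}:  v_{8} + v_{11} = v_{4} + v_{5} + v_{6} + v_{7} — sig = [2:1,1,1,1]
  • {8,9}:  v_{8} + v_{9} = v_{5} + 2·v_{6} + v_{7} — sig = [2:1,1,2]
  • {10,11}:  v_{10} + v_{11} = v_{1} + 2·v_{4} — sig = [2:1,2]
  • {2,11}:  v_{2} + v_{11} = 2·v_{4} — sig = [2:2]
  • {1,4,8}:  v_{1} + v_{4} + v_{8} = 0 — sig = [3:]
  • {4,8,10}:  v_{4} + v_{8} + v_{10} = v_{2} — sig = [3:1]
  • {5,6,7,10}:  v_{5} + v_{6} + v_{7} + v_{10} = 0 — sig = [4:]
  • {2,5,6,7}:  v_{2} + v_{5} + v_{6} + v_{7} = v_{4} + v_{8} — sig = [4:1,1]
  • {1,4,5,6,7}:  v_{1} + v_{4} + v_{5} + v_{6} + v_{7} = v_{3} — sig = [5:1]
  • {1,4,5,7,9}:  v_{1} + v_{4} + v_{5} + v_{7} + v_{9} = 2·v_{3} — sig = [5:2]
  • {1,5,7,9,11}:  v_{1} + v_{5} + v_{7} + v_{9} + v_{11} = 3·v_{3} — sig = [5:3]

Signatures (|P|; sorted positive RHS coefficients), sorted:
{ [2:1] ×4,  [2:1,1] ×3,  [2:1,1,1] ×2,  [2:1,1,1,1],  [2:1,1,2],  [2:1,2],  [2:2],  [3:],  [3:1],  [4:],  [4:1,1],  [5:1],  [5:2],  [5:3] }


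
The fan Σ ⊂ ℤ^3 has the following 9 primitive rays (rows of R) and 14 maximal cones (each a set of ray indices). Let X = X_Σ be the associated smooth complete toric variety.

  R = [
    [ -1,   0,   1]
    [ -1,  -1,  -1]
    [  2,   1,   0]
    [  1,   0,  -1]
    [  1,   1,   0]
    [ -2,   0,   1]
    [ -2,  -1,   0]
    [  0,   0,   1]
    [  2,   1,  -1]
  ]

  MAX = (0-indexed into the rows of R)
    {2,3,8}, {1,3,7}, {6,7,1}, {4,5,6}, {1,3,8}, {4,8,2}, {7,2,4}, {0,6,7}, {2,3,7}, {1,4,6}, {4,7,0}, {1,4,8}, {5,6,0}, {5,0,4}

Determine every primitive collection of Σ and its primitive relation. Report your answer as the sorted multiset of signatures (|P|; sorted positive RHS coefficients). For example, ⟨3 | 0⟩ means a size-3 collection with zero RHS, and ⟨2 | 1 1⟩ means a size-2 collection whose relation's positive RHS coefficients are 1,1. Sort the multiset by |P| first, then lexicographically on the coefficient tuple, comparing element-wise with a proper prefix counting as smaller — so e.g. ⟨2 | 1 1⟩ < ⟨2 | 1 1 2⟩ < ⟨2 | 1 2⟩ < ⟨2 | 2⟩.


Primitive collections (18):

  • {0,3}:  v_{0} + v_{3} = 0  ⟹  sig = ⟨2 | 0⟩
  • {2,6}:  v_{2} + v_{6} = 0  ⟹  sig = ⟨2 | 0⟩
  • {0,1}:  v_{0} + v_{1} = v_{6}  ⟹  sig = ⟨2 | 1⟩
  • {0,8}:  v_{0} + v_{8} = v_{4}  ⟹  sig = ⟨2 | 1⟩
  • {1,2}:  v_{1} + v_{2} = v_{3}  ⟹  sig = ⟨2 | 1⟩
  • {3,4}:  v_{3} + v_{4} = v_{8}  ⟹  sig = ⟨2 | 1⟩
  • {3,6}:  v_{3} + v_{6} = v_{1}  ⟹  sig = ⟨2 | 1⟩
  • {7,8}:  v_{7} + v_{8} = v_{2}  ⟹  sig = ⟨2 | 1⟩
  • {0,2}:  v_{0} + v_{2} = v_{4} + v_{7}  ⟹  sig = ⟨2 | 1 1⟩
  • {2,5}:  v_{2} + v_{5} = v_{0} + v_{4}  ⟹  sig = ⟨2 | 1 1⟩
  • {3,5}:  v_{3} + v_{5} = v_{4} + v_{6}  ⟹  sig = ⟨2 | 1 1⟩
  • {6,8}:  v_{6} + v_{8} = v_{1} + v_{4}  ⟹  sig = ⟨2 | 1 1⟩
  • {1,5}:  v_{1} + v_{5} = v_{4} + 2·v_{6}  ⟹  sig = ⟨2 | 1 2⟩
  • {5,8}:  v_{5} + v_{8} = 2·v_{4} + v_{6}  ⟹  sig = ⟨2 | 1 2⟩
  • {5,7}:  v_{5} + v_{7} = 2·v_{0}  ⟹  sig = ⟨2 | 2⟩
  • {1,4,7}:  v_{1} + v_{4} + v_{7} = 0  ⟹  sig = ⟨3 | 0⟩
  • {0,4,6}:  v_{0} + v_{4} + v_{6} = v_{5}  ⟹  sig = ⟨3 | 1⟩
  • {4,6,7}:  v_{4} + v_{6} + v_{7} = v_{0}  ⟹  sig = ⟨3 | 1⟩

Sorted signature multiset PRS(X):
    |P|=2: 15 collections, coeffs (), (), (1), (1), (1), (1), (1), (1), (1,1), (1,1), (1,1), (1,1), (1,2), (1,2), (2)
    |P|=3: 3 collections, coeffs (), (1), (1)


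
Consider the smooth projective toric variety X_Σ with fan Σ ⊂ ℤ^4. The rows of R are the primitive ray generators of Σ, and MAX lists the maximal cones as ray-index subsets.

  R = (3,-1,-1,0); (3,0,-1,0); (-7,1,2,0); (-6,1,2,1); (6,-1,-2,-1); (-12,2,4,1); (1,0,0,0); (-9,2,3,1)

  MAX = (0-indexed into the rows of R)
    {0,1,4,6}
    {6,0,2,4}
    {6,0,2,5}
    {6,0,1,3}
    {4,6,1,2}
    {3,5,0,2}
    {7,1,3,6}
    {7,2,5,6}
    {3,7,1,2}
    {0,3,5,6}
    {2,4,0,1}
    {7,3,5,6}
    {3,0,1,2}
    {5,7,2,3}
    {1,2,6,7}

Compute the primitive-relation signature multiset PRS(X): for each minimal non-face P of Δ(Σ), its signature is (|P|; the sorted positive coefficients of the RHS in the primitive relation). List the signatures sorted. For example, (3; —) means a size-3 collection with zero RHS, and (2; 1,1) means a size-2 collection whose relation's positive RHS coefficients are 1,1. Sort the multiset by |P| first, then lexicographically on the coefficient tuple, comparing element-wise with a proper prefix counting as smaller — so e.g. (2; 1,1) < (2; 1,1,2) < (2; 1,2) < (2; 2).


Minimal non-faces — 7 found among 8 rays, 15 max cones:

  P = {3,4}:  v_{3} + v_{4} = 0  ⇒ sig = (2; —)
  P = {0,7}:  v_{0} + v_{7} = v_{3}  ⇒ sig = (2; 1)
  P = {1,5}:  v_{1} + v_{5} = v_{7}  ⇒ sig = (2; 1)
  P = {4,5}:  v_{4} + v_{5} = v_{2} + v_{6}  ⇒ sig = (2; 1,1)
  P = {4,7}:  v_{4} + v_{7} = v_{1} + v_{2} + v_{6}  ⇒ sig = (2; 1,1,1)
  P = {2,3,6}:  v_{2} + v_{3} + v_{6} = v_{5}  ⇒ sig = (3; 1)
  P = {0,1,2,6}:  v_{0} + v_{1} + v_{2} + v_{6} = 0  ⇒ sig = (4; —)

Signatures (|P|; sorted positive RHS coefficients), sorted:
    |P|=2: 5 collections, coeffs (), (1), (1), (1,1), (1,1,1)
    |P|=3: 1 collection, coeffs (1)
    |P|=4: 1 collection, coeffs ()


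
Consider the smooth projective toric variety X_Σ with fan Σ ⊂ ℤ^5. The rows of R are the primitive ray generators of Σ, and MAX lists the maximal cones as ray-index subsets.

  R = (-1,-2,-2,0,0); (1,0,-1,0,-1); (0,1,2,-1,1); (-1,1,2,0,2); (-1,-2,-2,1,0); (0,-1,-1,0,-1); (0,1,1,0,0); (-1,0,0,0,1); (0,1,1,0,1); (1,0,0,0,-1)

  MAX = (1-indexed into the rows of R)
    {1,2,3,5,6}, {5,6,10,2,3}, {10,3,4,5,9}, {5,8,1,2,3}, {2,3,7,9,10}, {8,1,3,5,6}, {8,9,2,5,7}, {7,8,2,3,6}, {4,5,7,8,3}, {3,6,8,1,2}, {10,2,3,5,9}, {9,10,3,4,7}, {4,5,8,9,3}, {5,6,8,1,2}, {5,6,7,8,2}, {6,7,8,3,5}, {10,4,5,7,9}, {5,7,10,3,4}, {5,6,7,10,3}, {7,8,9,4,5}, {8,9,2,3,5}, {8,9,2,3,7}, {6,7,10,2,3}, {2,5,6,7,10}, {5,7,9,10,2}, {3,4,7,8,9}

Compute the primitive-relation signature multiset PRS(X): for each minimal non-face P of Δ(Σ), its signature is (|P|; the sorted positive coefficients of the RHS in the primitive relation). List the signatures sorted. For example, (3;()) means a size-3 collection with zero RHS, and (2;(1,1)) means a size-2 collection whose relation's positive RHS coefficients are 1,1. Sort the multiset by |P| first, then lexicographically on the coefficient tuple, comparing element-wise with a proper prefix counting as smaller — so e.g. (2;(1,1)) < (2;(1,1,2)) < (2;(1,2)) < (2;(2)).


Δ(Σ) — 10 vertices, 11 min non-faces:

  • {6,9}:  v_{6} + v_{9} = 0  →  sig = (2;())
  • {8,10}:  v_{8} + v_{10} = 0  →  sig = (2;())
  • {2,4}:  v_{2} + v_{4} = v_{9}  →  sig = (2;(1))
  • {1,7}:  v_{1} + v_{7} = v_{6} + v_{8}  →  sig = (2;(1,1))
  • {1,4}:  v_{1} + v_{4} = v_{3} + v_{5} + v_{8}  →  sig = (2;(1,1,1))
  • {4,6}:  v_{4} + v_{6} = v_{3} + v_{5} + v_{7}  →  sig = (2;(1,1,1))
  • {1,9}:  v_{1} + v_{9} = v_{2} + v_{3} + v_{5} + v_{8}  →  sig = (2;(1,1,1,1))
  • {1,10}:  v_{1} + v_{10} = v_{2} + v_{3} + v_{5} + v_{6}  →  sig = (2;(1,1,1,1))
  • {2,3,5,7}:  v_{2} + v_{3} + v_{5} + v_{7} = 0  →  sig = (4;())
  • {3,5,7,9}:  v_{3} + v_{5} + v_{7} + v_{9} = v_{4}  →  sig = (4;(1))
  • {2,3,5,6,8}:  v_{2} + v_{3} + v_{5} + v_{6} + v_{8} = v_{1}  →  sig = (5;(1))

Signatures (|P|; sorted positive RHS coefficients), sorted:
    (2;())
    (2;())
    (2;(1))
    (2;(1,1))
    (2;(1,1,1))
    (2;(1,1,1))
    (2;(1,1,1,1))
    (2;(1,1,1,1))
    (4;())
    (4;(1))
    (5;(1))


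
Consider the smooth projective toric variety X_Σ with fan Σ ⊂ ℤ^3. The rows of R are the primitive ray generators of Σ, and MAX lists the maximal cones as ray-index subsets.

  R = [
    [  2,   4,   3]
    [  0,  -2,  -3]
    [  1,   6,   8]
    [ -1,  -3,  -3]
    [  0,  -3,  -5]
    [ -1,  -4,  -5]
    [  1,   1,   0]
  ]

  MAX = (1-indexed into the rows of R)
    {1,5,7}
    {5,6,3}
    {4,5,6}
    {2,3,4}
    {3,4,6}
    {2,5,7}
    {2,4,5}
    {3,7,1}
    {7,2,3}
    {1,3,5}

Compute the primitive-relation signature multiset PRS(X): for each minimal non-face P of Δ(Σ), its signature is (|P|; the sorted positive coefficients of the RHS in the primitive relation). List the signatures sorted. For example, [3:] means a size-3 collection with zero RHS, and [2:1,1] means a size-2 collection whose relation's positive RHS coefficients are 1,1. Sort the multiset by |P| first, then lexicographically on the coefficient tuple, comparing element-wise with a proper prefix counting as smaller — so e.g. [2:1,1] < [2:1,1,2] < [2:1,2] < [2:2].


|primitive collections| = 9. Relations:

  • {1,4}:  v_{1} + v_{4} = v_{7}  ⟹  sig = [2:1]
  • {4,7}:  v_{4} + v_{7} = v_{2}  ⟹  sig = [2:1]
  • {6,7}:  v_{6} + v_{7} = v_{5}  ⟹  sig = [2:1]
  • {2,6}:  v_{2} + v_{6} = v_{4} + v_{5}  ⟹  sig = [2:1,1]
  • {1,6}:  v_{1} + v_{6} = v_{3} + 2·v_{5}  ⟹  sig = [2:1,2]
  • {1,2}:  v_{1} + v_{2} = 2·v_{7}  ⟹  sig = [2:2]
  • {3,4,5}:  v_{3} + v_{4} + v_{5} = 0  ⟹  sig = [3:]
  • {2,3,5}:  v_{2} + v_{3} + v_{5} = v_{7}  ⟹  sig = [3:1]
  • {3,5,7}:  v_{3} + v_{5} + v_{7} = v_{1}  ⟹  sig = [3:1]

Hence PRS(X_Σ) =
[[2:1], [2:1], [2:1], [2:1,1], [2:1,2], [2:2], [3:], [3:1], [3:1]]


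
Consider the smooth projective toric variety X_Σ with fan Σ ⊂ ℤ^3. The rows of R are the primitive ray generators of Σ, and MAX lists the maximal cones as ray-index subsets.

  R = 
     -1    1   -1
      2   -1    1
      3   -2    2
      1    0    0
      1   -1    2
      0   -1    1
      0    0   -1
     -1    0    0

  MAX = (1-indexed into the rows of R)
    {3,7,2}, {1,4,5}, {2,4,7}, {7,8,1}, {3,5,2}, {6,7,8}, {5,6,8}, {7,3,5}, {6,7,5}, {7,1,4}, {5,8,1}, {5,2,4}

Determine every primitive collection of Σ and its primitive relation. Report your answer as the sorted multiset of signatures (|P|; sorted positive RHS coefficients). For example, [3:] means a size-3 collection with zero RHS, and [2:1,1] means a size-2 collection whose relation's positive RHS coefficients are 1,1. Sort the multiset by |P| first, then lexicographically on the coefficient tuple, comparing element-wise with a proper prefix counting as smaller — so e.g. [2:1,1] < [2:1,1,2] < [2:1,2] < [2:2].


Minimal non-faces — 14 found among 8 rays, 12 max cones:

  • {4,8}:  v_{4} + v_{8} = 0  so sig = [2:]
  • {1,2}:  v_{1} + v_{2} = v_{4}  so sig = [2:1]
  • {1,3}:  v_{1} + v_{3} = v_{2}  so sig = [2:1]
  • {1,6}:  v_{1} + v_{6} = v_{8}  so sig = [2:1]
  • {2,8}:  v_{2} + v_{8} = v_{5} + v_{7}  so sig = [2:1,1]
  • {4,6}:  v_{4} + v_{6} = v_{5} + v_{7}  so sig = [2:1,1]
  • {3,4}:  v_{3} + v_{4} = 2·v_{2}  so sig = [2:2]
  • {2,6}:  v_{2} + v_{6} = 2·v_{5} + 2·v_{7}  so sig = [2:2,2]
  • {3,8}:  v_{3} + v_{8} = 2·v_{5} + 2·v_{7}  so sig = [2:2,2]
  • {3,6}:  v_{3} + v_{6} = 3·v_{5} + 3·v_{7}  so sig = [2:3,3]
  • {1,5,7}:  v_{1} + v_{5} + v_{7} = 0  so sig = [3:]
  • {2,5,7}:  v_{2} + v_{5} + v_{7} = v_{3}  so sig = [3:1]
  • {4,5,7}:  v_{4} + v_{5} + v_{7} = v_{2}  so sig = [3:1]
  • {5,7,8}:  v_{5} + v_{7} + v_{8} = v_{6}  so sig = [3:1]

Signatures (|P|; sorted positive RHS coefficients), sorted:
    |P|=2: 10 collections, coeffs (), (1), (1), (1), (1,1), (1,1), (2), (2,2), (2,2), (3,3)
    |P|=3: 4 collections, coeffs (), (1), (1), (1)


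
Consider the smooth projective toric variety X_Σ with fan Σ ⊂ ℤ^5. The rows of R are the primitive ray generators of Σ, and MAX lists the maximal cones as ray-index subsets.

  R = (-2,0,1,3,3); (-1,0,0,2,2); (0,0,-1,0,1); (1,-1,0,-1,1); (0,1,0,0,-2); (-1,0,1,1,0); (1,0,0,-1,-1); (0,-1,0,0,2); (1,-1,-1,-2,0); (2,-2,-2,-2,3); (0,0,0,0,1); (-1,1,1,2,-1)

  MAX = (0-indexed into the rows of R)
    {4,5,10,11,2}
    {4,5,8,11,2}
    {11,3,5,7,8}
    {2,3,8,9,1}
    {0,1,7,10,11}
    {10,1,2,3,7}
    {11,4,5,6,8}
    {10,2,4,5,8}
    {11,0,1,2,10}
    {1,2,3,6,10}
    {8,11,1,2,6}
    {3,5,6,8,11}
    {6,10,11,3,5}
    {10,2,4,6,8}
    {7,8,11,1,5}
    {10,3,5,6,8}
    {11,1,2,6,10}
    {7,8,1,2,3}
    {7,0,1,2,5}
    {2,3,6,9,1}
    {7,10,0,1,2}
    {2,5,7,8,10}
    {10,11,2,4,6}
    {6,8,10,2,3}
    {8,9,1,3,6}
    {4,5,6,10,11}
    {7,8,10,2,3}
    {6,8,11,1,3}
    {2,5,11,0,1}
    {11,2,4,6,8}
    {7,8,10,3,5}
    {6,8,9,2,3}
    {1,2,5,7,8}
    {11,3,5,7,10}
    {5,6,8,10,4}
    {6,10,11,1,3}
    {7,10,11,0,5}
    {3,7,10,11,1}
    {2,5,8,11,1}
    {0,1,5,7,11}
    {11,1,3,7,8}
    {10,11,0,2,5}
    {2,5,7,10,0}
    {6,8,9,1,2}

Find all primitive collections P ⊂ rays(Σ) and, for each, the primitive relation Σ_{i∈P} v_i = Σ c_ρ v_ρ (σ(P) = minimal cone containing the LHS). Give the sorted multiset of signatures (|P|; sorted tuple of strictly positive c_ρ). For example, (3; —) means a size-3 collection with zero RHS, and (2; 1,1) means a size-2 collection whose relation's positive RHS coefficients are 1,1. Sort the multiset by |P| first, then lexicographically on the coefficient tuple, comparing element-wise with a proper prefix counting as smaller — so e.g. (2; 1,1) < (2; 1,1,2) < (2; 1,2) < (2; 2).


Σ has 24 primitive collections:

  P = {4,7}:  v_{4} + v_{7} = 0  so sig = (2; —)
  P = {3,4}:  v_{3} + v_{4} = v_{6}  so sig = (2; 1)
  P = {6,7}:  v_{6} + v_{7} = v_{3}  so sig = (2; 1)
  P = {1,4}:  v_{1} + v_{4} = v_{2} + v_{11}  so sig = (2; 1,1)
  P = {0,6}:  v_{0} + v_{6} = v_{7} + v_{10} + v_{11}  so sig = (2; 1,1,1)
  P = {0,8}:  v_{0} + v_{8} = v_{2} + v_{5} + v_{7}  so sig = (2; 1,1,1)
  P = {5,9}:  v_{5} + v_{9} = v_{1} + v_{3} + v_{8}  so sig = (2; 1,1,1)
  P = {0,4}:  v_{0} + v_{4} = v_{2} + v_{5} + v_{10} + v_{11}  so sig = (2; 1,1,1,1)
  P = {0,9}:  v_{0} + v_{9} = v_{1} + v_{2} + v_{3} + v_{7}  so sig = (2; 1,1,1,1)
  P = {4,9}:  v_{4} + v_{9} = v_{1} + v_{2} + 2·v_{6} + v_{8}  so sig = (2; 1,1,1,2)
  P = {7,9}:  v_{7} + v_{9} = v_{1} + v_{2} + 2·v_{3} + v_{8}  so sig = (2; 1,1,1,2)
  P = {0,3}:  v_{0} + v_{3} = 2·v_{7} + v_{10} + v_{11}  so sig = (2; 1,1,2)
  P = {9,11}:  v_{9} + v_{11} = 2·v_{1} + 2·v_{6} + v_{8}  so sig = (2; 1,2,2)
  P = {9,10}:  v_{9} + v_{10} = 2·v_{2} + 2·v_{3}  so sig = (2; 2,2)
  P = {2,5,6}:  v_{2} + v_{5} + v_{6} = 0  so sig = (3; —)
  P = {8,10,11}:  v_{8} + v_{10} + v_{11} = 0  so sig = (3; —)
  P = {1,5,10}:  v_{1} + v_{5} + v_{10} = v_{0}  so sig = (3; 1)
  P = {2,3,5}:  v_{2} + v_{3} + v_{5} = v_{7}  so sig = (3; 1)
  P = {2,7,11}:  v_{2} + v_{7} + v_{11} = v_{1}  so sig = (3; 1)
  P = {1,5,6}:  v_{1} + v_{5} + v_{6} = v_{7} + v_{11}  so sig = (3; 1,1)
  P = {1,8,10}:  v_{1} + v_{8} + v_{10} = v_{2} + v_{7}  so sig = (3; 1,1)
  P = {2,3,11}:  v_{2} + v_{3} + v_{11} = v_{1} + v_{6}  so sig = (3; 1,1)
  P = {1,3,5}:  v_{1} + v_{3} + v_{5} = 2·v_{7} + v_{11}  so sig = (3; 1,2)
  P = {1,2,3,6,8}:  v_{1} + v_{2} + v_{3} + v_{6} + v_{8} = v_{9}  so sig = (5; 1)

so the primitive-relation signature multiset is
    (2; —)
    (2; 1)
    (2; 1)
    (2; 1,1)
    (2; 1,1,1)
    (2; 1,1,1)
    (2; 1,1,1)
    (2; 1,1,1,1)
    (2; 1,1,1,1)
    (2; 1,1,1,2)
    (2; 1,1,1,2)
    (2; 1,1,2)
    (2; 1,2,2)
    (2; 2,2)
    (3; —)
    (3; —)
    (3; 1)
    (3; 1)
    (3; 1)
    (3; 1,1)
    (3; 1,1)
    (3; 1,1)
    (3; 1,2)
    (5; 1)


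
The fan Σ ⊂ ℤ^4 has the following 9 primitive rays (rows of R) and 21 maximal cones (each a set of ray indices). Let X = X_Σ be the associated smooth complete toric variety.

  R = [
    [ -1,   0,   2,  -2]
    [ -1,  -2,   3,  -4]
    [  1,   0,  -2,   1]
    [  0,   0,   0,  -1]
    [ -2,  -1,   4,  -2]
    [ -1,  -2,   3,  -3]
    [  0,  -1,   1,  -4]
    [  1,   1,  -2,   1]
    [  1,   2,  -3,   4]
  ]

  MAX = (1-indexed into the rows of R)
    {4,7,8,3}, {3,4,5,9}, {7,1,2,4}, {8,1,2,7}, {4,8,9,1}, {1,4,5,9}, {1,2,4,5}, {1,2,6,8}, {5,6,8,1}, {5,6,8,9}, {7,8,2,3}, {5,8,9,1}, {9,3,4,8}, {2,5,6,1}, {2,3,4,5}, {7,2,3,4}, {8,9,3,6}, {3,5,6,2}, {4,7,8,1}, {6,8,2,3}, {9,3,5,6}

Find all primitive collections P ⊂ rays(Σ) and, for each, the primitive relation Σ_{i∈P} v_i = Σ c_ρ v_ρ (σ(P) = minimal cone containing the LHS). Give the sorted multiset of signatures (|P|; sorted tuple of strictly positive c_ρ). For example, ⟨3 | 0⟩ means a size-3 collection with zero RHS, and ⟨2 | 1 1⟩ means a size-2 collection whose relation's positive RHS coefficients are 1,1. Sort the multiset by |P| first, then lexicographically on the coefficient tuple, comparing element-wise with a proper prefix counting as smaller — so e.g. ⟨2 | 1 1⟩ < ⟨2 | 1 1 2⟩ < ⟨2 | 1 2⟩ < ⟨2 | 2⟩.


11 minimal non-faces of Δ(Σ) (on 9 rays):

  P={2,9}:  v_{2} + v_{9} = 0 ; sig = ⟨2 | 0⟩
  P={1,3}:  v_{1} + v_{3} = v_{4} ; sig = ⟨2 | 1⟩
  P={4,6}:  v_{4} + v_{6} = v_{2} ; sig = ⟨2 | 1⟩
  P={5,7}:  v_{5} + v_{7} = v_{1} + v_{2} ; sig = ⟨2 | 1 1⟩
  P={7,9}:  v_{7} + v_{9} = v_{4} + v_{8} ; sig = ⟨2 | 1 1⟩
  P={6,7}:  v_{6} + v_{7} = 2·v_{2} + v_{8} ; sig = ⟨2 | 1 2⟩
  P={3,5,8}:  v_{3} + v_{5} + v_{8} = 0 ; sig = ⟨3 | 0⟩
  P={2,4,8}:  v_{2} + v_{4} + v_{8} = v_{7} ; sig = ⟨3 | 1⟩
  P={4,5,8}:  v_{4} + v_{5} + v_{8} = v_{1} ; sig = ⟨3 | 1⟩
  P={1,6,9}:  v_{1} + v_{6} + v_{9} = v_{5} + v_{8} ; sig = ⟨3 | 1 1⟩
  P={2,5,8}:  v_{2} + v_{5} + v_{8} = v_{1} + v_{6} ; sig = ⟨3 | 1 1⟩

Signatures (|P|; sorted positive RHS coefficients), sorted:
    ⟨2 | 0⟩
    ⟨2 | 1⟩
    ⟨2 | 1⟩
    ⟨2 | 1 1⟩
    ⟨2 | 1 1⟩
    ⟨2 | 1 2⟩
    ⟨3 | 0⟩
    ⟨3 | 1⟩
    ⟨3 | 1⟩
    ⟨3 | 1 1⟩
    ⟨3 | 1 1⟩


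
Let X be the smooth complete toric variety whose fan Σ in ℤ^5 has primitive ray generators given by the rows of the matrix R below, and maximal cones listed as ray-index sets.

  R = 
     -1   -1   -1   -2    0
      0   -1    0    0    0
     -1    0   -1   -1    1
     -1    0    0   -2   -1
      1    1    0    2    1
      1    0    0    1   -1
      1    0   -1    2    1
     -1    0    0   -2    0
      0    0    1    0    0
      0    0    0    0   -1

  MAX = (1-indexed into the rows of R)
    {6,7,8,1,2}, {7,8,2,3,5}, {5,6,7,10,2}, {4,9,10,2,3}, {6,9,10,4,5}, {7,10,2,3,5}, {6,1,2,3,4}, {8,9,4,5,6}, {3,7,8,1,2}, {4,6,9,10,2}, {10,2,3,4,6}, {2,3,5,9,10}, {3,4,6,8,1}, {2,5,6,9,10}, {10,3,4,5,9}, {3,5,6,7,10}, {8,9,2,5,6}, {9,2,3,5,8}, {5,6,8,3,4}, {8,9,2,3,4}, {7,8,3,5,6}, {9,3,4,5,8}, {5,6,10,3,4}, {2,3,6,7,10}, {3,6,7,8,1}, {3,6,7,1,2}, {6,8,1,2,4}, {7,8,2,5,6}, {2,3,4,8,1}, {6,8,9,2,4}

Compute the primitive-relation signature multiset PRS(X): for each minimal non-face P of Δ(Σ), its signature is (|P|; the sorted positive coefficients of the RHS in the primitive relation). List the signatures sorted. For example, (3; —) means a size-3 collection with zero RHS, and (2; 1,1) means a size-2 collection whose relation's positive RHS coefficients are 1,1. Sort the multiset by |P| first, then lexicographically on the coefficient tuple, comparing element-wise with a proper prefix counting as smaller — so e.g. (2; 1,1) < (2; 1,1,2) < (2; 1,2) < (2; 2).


The 10 primitive collections of Σ (r=10, n=5):

  P={8,10}:  v_{8} + v_{10} = v_{4} — sig = (2; 1)
  P={1,5}:  v_{1} + v_{5} = v_{7} + v_{8} — sig = (2; 1,1)
  P={1,9}:  v_{1} + v_{9} = v_{2} + v_{8} — sig = (2; 1,1)
  P={4,7}:  v_{4} + v_{7} = v_{3} + v_{6} — sig = (2; 1,1)
  P={7,9}:  v_{7} + v_{9} = v_{2} + v_{5} — sig = (2; 1,1)
  P={1,10}:  v_{1} + v_{10} = v_{2} + v_{3} + v_{4} + v_{6} — sig = (2; 1,1,1,1)
  P={2,4,5}:  v_{2} + v_{4} + v_{5} = 0 — sig = (3; —)
  P={3,6,9}:  v_{3} + v_{6} + v_{9} = 0 — sig = (3; —)
  P={2,3,5,6}:  v_{2} + v_{3} + v_{5} + v_{6} = v_{7} — sig = (4; 1)
  P={2,3,6,8}:  v_{2} + v_{3} + v_{6} + v_{8} = v_{1} — sig = (4; 1)

Hence PRS(X_Σ) =
    (2; 1)
    (2; 1,1)
    (2; 1,1)
    (2; 1,1)
    (2; 1,1)
    (2; 1,1,1,1)
    (3; —)
    (3; —)
    (4; 1)
    (4; 1)


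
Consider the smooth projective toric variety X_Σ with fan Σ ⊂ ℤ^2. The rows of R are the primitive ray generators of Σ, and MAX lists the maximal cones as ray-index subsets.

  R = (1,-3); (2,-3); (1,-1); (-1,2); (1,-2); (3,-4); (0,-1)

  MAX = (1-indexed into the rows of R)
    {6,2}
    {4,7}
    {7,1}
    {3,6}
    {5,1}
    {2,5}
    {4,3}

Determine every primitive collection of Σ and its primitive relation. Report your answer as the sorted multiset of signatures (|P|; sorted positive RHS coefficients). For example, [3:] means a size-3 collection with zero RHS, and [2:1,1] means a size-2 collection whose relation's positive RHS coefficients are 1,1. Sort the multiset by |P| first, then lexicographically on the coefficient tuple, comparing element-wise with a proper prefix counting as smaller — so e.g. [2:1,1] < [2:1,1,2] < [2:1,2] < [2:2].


14 minimal non-faces of Δ(Σ) (on 7 rays):

  P={4,5}:  v_{4} + v_{5} = 0  ⟹  sig = [2:]
  P={1,4}:  v_{1} + v_{4} = v_{7}  ⟹  sig = [2:1]
  P={2,3}:  v_{2} + v_{3} = v_{6}  ⟹  sig = [2:1]
  P={2,4}:  v_{2} + v_{4} = v_{3}  ⟹  sig = [2:1]
  P={3,5}:  v_{3} + v_{5} = v_{2}  ⟹  sig = [2:1]
  P={3,7}:  v_{3} + v_{7} = v_{5}  ⟹  sig = [2:1]
  P={5,7}:  v_{5} + v_{7} = v_{1}  ⟹  sig = [2:1]
  P={6,7}:  v_{6} + v_{7} = v_{2} + v_{5}  ⟹  sig = [2:1,1]
  P={1,6}:  v_{1} + v_{6} = v_{2} + 2·v_{5}  ⟹  sig = [2:1,2]
  P={1,3}:  v_{1} + v_{3} = 2·v_{5}  ⟹  sig = [2:2]
  P={2,7}:  v_{2} + v_{7} = 2·v_{5}  ⟹  sig = [2:2]
  P={4,6}:  v_{4} + v_{6} = 2·v_{3}  ⟹  sig = [2:2]
  P={5,6}:  v_{5} + v_{6} = 2·v_{2}  ⟹  sig = [2:2]
  P={1,2}:  v_{1} + v_{2} = 3·v_{5}  ⟹  sig = [2:3]

Signatures (|P|; sorted positive RHS coefficients), sorted:
{ [2:],  [2:1] ×6,  [2:1,1],  [2:1,2],  [2:2] ×4,  [2:3] }


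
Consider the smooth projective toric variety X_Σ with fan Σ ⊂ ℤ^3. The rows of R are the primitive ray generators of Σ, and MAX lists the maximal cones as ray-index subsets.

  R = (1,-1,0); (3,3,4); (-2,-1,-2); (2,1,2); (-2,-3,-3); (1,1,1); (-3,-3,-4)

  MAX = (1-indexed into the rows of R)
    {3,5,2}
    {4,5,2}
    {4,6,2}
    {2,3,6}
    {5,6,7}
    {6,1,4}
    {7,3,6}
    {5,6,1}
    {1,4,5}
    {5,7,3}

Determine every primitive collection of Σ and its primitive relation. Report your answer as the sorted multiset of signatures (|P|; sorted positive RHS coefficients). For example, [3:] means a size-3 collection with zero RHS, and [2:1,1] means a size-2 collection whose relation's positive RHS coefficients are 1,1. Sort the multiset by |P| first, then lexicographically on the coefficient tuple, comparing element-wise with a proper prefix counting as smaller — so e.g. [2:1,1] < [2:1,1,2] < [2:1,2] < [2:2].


9 minimal non-faces of Δ(Σ) (on 7 rays):

  P={2,7}:  v_{2} + v_{7} = 0  ⟹  sig = [2:]
  P={3,4}:  v_{3} + v_{4} = 0  ⟹  sig = [2:]
  P={1,3}:  v_{1} + v_{3} = v_{5} + v_{6}  ⟹  sig = [2:1,1]
  P={4,7}:  v_{4} + v_{7} = v_{5} + v_{6}  ⟹  sig = [2:1,1]
  P={1,2}:  v_{1} + v_{2} = 2·v_{4}  ⟹  sig = [2:2]
  P={1,7}:  v_{1} + v_{7} = 2·v_{5} + 2·v_{6}  ⟹  sig = [2:2,2]
  P={2,5,6}:  v_{2} + v_{5} + v_{6} = v_{4}  ⟹  sig = [3:1]
  P={3,5,6}:  v_{3} + v_{5} + v_{6} = v_{7}  ⟹  sig = [3:1]
  P={4,5,6}:  v_{4} + v_{5} + v_{6} = v_{1}  ⟹  sig = [3:1]

so the primitive-relation signature multiset is
{ [2:] ×2,  [2:1,1] ×2,  [2:2],  [2:2,2],  [3:1] ×3 }


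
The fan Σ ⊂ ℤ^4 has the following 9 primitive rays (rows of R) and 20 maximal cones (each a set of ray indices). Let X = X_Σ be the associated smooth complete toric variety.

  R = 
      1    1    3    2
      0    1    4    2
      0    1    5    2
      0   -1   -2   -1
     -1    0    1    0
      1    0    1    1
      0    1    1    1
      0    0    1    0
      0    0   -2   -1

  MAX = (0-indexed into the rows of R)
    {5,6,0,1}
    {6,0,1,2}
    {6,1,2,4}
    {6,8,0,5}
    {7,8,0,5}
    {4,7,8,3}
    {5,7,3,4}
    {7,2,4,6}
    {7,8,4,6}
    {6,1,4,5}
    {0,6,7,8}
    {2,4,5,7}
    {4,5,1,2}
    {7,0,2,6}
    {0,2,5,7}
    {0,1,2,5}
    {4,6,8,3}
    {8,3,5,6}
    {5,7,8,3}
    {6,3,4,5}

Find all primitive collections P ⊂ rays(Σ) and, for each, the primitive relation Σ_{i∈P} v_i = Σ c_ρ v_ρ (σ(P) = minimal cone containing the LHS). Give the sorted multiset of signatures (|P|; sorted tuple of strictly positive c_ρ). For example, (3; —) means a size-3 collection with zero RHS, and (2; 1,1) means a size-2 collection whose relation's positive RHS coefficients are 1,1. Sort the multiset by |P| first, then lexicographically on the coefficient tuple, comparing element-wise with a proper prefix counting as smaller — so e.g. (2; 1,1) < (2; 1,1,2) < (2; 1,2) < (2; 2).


Δ(Σ) — 9 vertices, 11 min non-faces:

  • {0,3}:  v_{0} + v_{3} = v_{5}  →  sig = (2; 1)
  • {0,4}:  v_{0} + v_{4} = v_{1}  →  sig = (2; 1)
  • {1,7}:  v_{1} + v_{7} = v_{2}  →  sig = (2; 1)
  • {1,3}:  v_{1} + v_{3} = v_{4} + v_{5}  →  sig = (2; 1,1)
  • {1,8}:  v_{1} + v_{8} = v_{6} + v_{7}  →  sig = (2; 1,1)
  • {2,3}:  v_{2} + v_{3} = v_{4} + v_{5} + v_{7}  →  sig = (2; 1,1,1)
  • {2,8}:  v_{2} + v_{8} = v_{6} + 2·v_{7}  →  sig = (2; 1,2)
  • {3,6,7}:  v_{3} + v_{6} + v_{7} = 0  →  sig = (3; —)
  • {4,5,8}:  v_{4} + v_{5} + v_{8} = 0  →  sig = (3; —)
  • {5,6,7}:  v_{5} + v_{6} + v_{7} = v_{0}  →  sig = (3; 1)
  • {2,5,6}:  v_{2} + v_{5} + v_{6} = v_{0} + v_{1}  →  sig = (3; 1,1)

Hence PRS(X_Σ) =
{ (2; 1) ×3,  (2; 1,1) ×2,  (2; 1,1,1),  (2; 1,2),  (3; —) ×2,  (3; 1),  (3; 1,1) }
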